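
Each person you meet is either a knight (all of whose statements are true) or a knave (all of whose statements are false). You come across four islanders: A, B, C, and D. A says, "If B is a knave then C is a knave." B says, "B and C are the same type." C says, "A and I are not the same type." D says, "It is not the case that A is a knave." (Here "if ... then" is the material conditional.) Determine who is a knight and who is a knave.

Knights: C. Knaves: A, B, and D.

Since A is a knave, "if B is a knave then C is a knave" needs to be False, which holds.
Since B is a knave, "B and C are the same type" needs to be False, which holds.
Since C is a knight, "A and I are not the same type" needs to be True, which holds.
Since D is a knave, "it is not the case that A is a knave" needs to be False, which holds.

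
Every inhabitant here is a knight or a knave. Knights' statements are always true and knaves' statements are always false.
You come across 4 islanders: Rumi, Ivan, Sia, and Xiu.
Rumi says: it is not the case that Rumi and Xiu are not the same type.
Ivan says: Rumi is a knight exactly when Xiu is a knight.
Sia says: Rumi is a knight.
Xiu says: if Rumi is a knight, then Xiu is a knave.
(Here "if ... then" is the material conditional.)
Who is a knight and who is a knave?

Rumi is a knave, Ivan is a knave, Sia is a knave, and Xiu is a knight.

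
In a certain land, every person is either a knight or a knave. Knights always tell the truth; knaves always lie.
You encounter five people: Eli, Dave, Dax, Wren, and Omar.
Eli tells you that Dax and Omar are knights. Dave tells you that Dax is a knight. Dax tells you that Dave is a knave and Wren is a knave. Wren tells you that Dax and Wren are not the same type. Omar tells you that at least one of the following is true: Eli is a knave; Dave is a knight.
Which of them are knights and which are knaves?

Eli is a knave, Dave is a knave, Dax is a knave, Wren is a knight, and Omar is a knight.

Eli is a knave; "Dax and Omar are knights" is false, as required.
Dave is a knave, so "Dax is a knight" must be false — and it is.
Dax is a knave, so "Dave is a knave and Wren is a knave" must be false — and it is.
Wren is a knight; "Dax and Wren are not the same type" is true, as required.
Omar is a knight, and the claim "at least one of the following is true: Eli is a knave; Dave is a knight" is indeed true.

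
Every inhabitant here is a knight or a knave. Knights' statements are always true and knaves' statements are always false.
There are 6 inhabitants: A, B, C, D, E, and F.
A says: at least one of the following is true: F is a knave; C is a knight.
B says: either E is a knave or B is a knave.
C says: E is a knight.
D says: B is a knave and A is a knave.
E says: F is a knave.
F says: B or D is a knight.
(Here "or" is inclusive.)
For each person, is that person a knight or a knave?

A is a knave, B is a knight, C is a knave, D is a knave, E is a knave, and F is a knight.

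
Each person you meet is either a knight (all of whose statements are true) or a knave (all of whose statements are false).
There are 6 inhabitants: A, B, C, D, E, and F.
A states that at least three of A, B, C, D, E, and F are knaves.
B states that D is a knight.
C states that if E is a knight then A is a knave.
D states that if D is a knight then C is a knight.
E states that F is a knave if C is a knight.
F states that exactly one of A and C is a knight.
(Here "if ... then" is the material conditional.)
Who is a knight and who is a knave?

A is a knave, B is a knight, C is a knight, D is a knight, E is a knave, and F is a knight.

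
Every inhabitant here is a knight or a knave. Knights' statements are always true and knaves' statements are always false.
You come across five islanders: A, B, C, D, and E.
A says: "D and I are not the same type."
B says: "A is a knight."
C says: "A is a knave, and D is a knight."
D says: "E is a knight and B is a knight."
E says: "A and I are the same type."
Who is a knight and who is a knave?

A is a knight, B is a knight, C is a knave, D is a knave, and E is a knave.

Suppose A is a knave. Then A's statement "D and I are not the same type" would have to be false. Checking the 16 ways to assign the others, none is consistent with every speaker.
(For instance, with B=knight, C=knave, D=knave, E=knave, B's claim "A is a knight" comes out false where it would need to be true.)
So A must be a knight, making "D and I are not the same type" true. Taking A=knight, B=knight, C=knave, D=knave, E=knave, each remaining statement checks out:
  B (knight): "A is a knight" — true. ✓
  C (knave): "A is a knave, and D is a knight" — false. ✓
  D (knave): "E is a knight and B is a knight" — false. ✓
  E (knave): "A and I are the same type" — false. ✓
This is the unique consistent assignment.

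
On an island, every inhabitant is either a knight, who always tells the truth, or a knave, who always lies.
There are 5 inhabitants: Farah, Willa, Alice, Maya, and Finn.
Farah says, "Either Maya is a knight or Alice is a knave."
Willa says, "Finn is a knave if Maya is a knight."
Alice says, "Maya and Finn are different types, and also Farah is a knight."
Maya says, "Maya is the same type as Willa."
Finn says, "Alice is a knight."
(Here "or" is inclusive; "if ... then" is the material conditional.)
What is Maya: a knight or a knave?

Consistent assignments: {Farah=knight, Willa=knight, Alice=knave, Maya=knave, Finn=knave}
In every consistent assignment, Maya is a knave.

Maya is a knave.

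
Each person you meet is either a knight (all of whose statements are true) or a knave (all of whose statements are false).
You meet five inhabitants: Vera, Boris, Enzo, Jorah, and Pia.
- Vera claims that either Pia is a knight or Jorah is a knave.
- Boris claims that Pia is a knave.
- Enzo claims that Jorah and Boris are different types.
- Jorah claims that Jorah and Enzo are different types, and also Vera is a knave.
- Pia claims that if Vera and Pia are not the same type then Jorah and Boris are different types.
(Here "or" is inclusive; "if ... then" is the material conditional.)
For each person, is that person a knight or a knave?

Vera is a knight, Boris is a knave, Enzo is a knave, Jorah is a knave, and Pia is a knight.

Suppose Vera is a knave. Then Vera's statement "either Pia is a knight or Jorah is a knave" would have to be false. Checking the 16 ways to assign the others, none is consistent with every speaker.
(For instance, with Boris=knave, Enzo=knave, Jorah=knave, Pia=knight, Vera's claim "either Pia is a knight or Jorah is a knave" comes out true where it would need to be false.)
So Vera must be a knight, making "either Pia is a knight or Jorah is a knave" true. Taking Vera=knight, Boris=knave, Enzo=knave, Jorah=knave, Pia=knight, each remaining statement checks out:
  Boris (knave): "Pia is a knave" — false. ✓
  Enzo (knave): "Jorah and Boris are different types" — false. ✓
  Jorah (knave): "Jorah and Enzo are different types, and also Vera is a knave" — false. ✓
  Pia (knight): "if Vera and Pia are not the same type then Jorah and Boris are different types" — true. ✓
This is the unique consistent assignment.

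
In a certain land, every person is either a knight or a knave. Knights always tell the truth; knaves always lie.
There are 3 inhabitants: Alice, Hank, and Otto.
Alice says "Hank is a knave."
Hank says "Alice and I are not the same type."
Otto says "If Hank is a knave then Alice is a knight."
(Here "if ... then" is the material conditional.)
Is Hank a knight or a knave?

Consistent assignments: {Alice=knave, Hank=knight, Otto=knight}
In every consistent assignment, Hank is a knight.

Hank is a knight.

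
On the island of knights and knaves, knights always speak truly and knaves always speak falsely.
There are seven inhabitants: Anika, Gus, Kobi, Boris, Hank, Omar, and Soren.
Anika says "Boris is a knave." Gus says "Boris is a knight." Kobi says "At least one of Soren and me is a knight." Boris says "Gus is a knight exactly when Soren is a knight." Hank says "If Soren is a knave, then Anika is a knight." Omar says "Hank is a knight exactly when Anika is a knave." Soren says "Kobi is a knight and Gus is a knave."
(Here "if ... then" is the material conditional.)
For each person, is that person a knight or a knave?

Anika is a knight, Gus is a knave, Kobi is a knight, Boris is a knave, Hank is a knight, Omar is a knave, and Soren is a knight.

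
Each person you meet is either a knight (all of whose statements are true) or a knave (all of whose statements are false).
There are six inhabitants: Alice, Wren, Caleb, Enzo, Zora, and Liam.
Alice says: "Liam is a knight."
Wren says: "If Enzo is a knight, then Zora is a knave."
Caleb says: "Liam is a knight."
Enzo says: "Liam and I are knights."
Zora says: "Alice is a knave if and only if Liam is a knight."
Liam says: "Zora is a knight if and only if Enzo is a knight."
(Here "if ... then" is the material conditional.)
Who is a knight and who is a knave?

Alice is a knight, so "Liam is a knight" must be True — and it is.
Wren (knight): "if Enzo is a knight, then Zora is a knave" — True. ✓
Since Caleb is a knight, "Liam is a knight" needs to be True, which holds.
As a knave, Enzo's statement "Liam and I are knights" should be False; it is.
Zora is a knave; "Alice is a knave if and only if Liam is a knight" is False, as required.
Liam is a knight; "Zora is a knight if and only if Enzo is a knight" is True, as required.

Knights: Alice, Wren, Caleb, and Liam. Knaves: Enzo and Zora.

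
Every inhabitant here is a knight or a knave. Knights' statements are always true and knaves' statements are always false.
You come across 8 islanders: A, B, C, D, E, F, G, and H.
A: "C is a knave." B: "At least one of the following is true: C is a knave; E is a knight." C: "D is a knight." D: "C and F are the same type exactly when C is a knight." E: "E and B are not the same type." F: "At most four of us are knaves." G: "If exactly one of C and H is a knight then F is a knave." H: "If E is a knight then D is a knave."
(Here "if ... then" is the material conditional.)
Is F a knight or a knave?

F is a knight.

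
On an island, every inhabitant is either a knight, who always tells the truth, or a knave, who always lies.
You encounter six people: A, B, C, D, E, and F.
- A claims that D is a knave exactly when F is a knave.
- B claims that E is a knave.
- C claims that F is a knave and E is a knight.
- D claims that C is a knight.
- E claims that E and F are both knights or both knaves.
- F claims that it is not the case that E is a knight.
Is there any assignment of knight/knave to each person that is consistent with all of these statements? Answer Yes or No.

Yes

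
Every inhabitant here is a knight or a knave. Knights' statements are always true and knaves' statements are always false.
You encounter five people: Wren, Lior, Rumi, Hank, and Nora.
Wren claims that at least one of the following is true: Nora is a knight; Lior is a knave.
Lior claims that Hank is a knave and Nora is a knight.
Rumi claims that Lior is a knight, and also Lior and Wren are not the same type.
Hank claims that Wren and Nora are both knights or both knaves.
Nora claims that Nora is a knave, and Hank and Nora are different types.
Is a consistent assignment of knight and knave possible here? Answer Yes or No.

Yes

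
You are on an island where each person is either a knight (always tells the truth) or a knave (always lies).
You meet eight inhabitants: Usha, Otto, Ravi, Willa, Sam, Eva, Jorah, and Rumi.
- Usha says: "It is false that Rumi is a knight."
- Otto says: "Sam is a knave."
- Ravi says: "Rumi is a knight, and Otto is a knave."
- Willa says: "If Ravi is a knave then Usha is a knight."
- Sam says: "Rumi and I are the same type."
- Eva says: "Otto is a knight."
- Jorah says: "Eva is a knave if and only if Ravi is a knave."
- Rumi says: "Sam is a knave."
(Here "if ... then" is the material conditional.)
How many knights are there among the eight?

The unique consistent assignment is Usha=knave, Otto=knight, Ravi=knave, Willa=knave, Sam=knave, Eva=knight, Jorah=knave, Rumi=knight.
That has 3 knights.

3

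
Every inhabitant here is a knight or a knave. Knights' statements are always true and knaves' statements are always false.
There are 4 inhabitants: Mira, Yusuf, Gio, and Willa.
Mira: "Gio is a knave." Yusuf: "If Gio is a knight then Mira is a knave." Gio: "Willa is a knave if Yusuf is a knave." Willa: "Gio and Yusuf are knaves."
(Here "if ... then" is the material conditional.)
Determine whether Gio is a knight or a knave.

Gio is a knight.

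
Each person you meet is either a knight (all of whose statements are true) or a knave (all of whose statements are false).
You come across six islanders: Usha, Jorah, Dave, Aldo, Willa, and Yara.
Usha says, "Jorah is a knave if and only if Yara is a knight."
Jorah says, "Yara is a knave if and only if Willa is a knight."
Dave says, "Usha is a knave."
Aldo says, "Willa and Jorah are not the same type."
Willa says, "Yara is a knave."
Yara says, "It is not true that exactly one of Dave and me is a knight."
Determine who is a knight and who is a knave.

Usha is a knave, Jorah is a knight, Dave is a knight, Aldo is a knight, Willa is a knave, and Yara is a knight.

Usha is a knave, and the claim "Jorah is a knave if and only if Yara is a knight" is indeed false.
Jorah (knight): "Yara is a knave if and only if Willa is a knight" — true. ✓
Dave (knight): "Usha is a knave" — true. ✓
Aldo is a knight, and the claim "Willa and Jorah are not the same type" is indeed true.
Willa (knave): "Yara is a knave" — false. ✓
Since Yara is a knight, "it is not true that exactly one of Dave and me is a knight" needs to be true, which holds.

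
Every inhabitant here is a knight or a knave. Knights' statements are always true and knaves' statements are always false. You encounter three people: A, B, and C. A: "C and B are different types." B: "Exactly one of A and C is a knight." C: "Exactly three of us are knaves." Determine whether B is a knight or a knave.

B is a knight.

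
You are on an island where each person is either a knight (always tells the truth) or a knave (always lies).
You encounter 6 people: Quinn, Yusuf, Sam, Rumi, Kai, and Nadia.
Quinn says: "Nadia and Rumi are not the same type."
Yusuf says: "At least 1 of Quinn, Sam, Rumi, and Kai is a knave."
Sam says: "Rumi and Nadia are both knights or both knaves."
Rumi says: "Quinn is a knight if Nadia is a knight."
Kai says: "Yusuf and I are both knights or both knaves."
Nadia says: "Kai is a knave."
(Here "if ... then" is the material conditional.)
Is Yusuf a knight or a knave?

Consistent assignments: {Quinn=knight, Yusuf=knight, Sam=knave, Rumi=knight, Kai=knight, Nadia=knave}
In every consistent assignment, Yusuf is a knight.

Yusuf is a knight.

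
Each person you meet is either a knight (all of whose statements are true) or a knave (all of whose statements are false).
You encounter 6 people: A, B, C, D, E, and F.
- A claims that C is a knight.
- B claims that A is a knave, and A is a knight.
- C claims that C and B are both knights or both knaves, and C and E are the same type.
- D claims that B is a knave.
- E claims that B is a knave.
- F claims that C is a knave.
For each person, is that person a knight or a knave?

A is a knave, B is a knave, C is a knave, D is a knight, E is a knight, and F is a knight.

A is a knave, so "C is a knight" must be false — and it is.
As a knave, B's statement "A is a knave, and A is a knight" should be false; it is.
C (knave): "C and B are both knights or both knaves, and C and E are the same type" — false. ✓
As a knight, D's statement "B is a knave" should be True; it is.
E is a knight; "B is a knave" is True, as required.
F is a knight; "C is a knave" is True, as required.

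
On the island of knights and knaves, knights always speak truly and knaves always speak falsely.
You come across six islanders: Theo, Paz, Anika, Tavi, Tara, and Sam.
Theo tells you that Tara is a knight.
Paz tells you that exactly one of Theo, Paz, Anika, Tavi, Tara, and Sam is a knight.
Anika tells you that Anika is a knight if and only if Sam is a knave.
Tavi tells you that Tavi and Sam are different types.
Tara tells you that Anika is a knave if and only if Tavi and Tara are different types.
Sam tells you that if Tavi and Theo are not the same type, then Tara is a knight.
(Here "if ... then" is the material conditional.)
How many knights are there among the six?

2

The unique consistent assignment is Theo=knave, Paz=knave, Anika=knight, Tavi=knight, Tara=knave, Sam=knave.
That has 2 knights.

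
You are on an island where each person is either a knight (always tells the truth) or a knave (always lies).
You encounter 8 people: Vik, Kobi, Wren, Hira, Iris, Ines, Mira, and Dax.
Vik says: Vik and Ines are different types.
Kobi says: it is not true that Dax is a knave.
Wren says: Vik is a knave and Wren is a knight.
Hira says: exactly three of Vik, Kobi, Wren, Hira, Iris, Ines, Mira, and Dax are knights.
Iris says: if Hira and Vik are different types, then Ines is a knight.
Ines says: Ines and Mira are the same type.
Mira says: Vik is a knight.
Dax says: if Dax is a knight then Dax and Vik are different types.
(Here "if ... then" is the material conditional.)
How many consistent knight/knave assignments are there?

0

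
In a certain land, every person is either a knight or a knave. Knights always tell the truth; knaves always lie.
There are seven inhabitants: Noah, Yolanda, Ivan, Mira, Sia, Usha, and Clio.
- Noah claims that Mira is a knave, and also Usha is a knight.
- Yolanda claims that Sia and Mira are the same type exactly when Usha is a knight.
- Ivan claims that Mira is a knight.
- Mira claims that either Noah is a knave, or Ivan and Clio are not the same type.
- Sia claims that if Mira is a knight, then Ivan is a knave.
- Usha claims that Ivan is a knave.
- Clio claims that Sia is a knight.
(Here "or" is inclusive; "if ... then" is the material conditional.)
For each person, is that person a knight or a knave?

Noah is a knave, Yolanda is a knight, Ivan is a knight, Mira is a knight, Sia is a knave, Usha is a knave, and Clio is a knave.

Since Noah is a knave, "Mira is a knave, and also Usha is a knight" needs to be False, which holds.
Yolanda is a knight, so "Sia and Mira are the same type exactly when Usha is a knight" must be true — and it is.
Ivan is a knight, and the claim "Mira is a knight" is indeed true.
Since Mira is a knight, "either Noah is a knave, or Ivan and Clio are not the same type" needs to be true, which holds.
Sia (knave): "if Mira is a knight, then Ivan is a knave" — False. ✓
Usha is a knave, and the claim "Ivan is a knave" is indeed False.
Clio (knave): "Sia is a knight" — False. ✓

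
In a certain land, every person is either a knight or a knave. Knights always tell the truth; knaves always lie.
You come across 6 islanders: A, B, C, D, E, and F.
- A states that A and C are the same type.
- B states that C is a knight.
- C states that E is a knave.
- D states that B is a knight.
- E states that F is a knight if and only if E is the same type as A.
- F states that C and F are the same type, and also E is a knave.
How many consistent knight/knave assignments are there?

2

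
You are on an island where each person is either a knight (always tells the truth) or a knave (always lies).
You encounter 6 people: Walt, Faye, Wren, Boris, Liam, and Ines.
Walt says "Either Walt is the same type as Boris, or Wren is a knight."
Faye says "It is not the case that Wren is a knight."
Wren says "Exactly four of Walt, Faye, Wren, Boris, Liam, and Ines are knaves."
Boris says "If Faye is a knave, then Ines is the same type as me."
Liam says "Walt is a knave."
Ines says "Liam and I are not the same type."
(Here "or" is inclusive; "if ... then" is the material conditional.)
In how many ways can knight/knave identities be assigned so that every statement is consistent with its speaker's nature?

2

Consistent assignments:
  Walt=knight, Faye=knight, Wren=knave, Boris=knight, Liam=knave, Ines=knight
  Walt=knight, Faye=knight, Wren=knave, Boris=knight, Liam=knave, Ines=knave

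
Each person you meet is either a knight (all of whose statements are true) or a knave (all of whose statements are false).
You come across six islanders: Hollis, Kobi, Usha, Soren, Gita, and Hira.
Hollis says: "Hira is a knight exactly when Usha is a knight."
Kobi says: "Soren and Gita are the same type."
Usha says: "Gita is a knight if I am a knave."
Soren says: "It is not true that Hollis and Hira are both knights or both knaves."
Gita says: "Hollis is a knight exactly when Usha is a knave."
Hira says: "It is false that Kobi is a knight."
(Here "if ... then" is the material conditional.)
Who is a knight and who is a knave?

Hollis is a knave, Kobi is a knave, Usha is a knave, Soren is a knight, Gita is a knave, and Hira is a knight.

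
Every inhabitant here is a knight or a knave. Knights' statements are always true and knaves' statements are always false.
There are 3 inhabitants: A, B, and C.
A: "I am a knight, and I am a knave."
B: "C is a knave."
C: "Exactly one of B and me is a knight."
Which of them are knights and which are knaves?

Suppose A is a knight. Then A's statement "I am a knight, and I am a knave" would have to be true. Checking the 4 ways to assign the others, none is consistent with every speaker.
(For instance, with B=knave, C=knight, A's claim "I am a knight, and I am a knave" comes out false where it would need to be true.)
So A must be a knave, making "I am a knight, and I am a knave" false. Taking A=knave, B=knave, C=knight, each remaining statement checks out:
  B (knave): "C is a knave" — false. ✓
  C (knight): "exactly one of B and me is a knight" — true. ✓
This is the unique consistent assignment.

Knights: C. Knaves: A and B.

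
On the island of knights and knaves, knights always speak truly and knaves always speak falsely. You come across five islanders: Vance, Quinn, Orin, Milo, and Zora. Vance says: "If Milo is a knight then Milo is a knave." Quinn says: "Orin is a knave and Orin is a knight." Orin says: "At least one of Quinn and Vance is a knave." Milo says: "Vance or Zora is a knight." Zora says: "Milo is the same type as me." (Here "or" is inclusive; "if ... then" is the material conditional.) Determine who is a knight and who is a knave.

Vance is a knave, Quinn is a knave, Orin is a knight, Milo is a knight, and Zora is a knight.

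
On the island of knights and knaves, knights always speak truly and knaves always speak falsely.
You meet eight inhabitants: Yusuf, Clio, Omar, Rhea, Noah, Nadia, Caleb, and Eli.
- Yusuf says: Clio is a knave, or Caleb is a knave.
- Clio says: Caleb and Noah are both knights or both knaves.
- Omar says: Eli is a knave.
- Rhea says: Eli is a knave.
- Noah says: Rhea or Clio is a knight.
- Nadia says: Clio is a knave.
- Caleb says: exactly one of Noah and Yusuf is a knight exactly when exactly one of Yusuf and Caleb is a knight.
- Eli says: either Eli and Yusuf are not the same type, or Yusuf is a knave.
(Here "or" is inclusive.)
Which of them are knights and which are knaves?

Yusuf is a knave, and the claim "Clio is a knave, or Caleb is a knave" is indeed false.
Since Clio is a knight, "Caleb and Noah are both knights or both knaves" needs to be true, which holds.
As a knave, Omar's statement "Eli is a knave" should be false; it is.
Rhea is a knave; "Eli is a knave" is false, as required.
As a knight, Noah's statement "Rhea or Clio is a knight" should be true; it is.
Since Nadia is a knave, "Clio is a knave" needs to be false, which holds.
As a knight, Caleb's statement "exactly one of Noah and Yusuf is a knight exactly when exactly one of Yusuf and Caleb is a knight" should be true; it is.
Eli is a knight, so "either Eli and Yusuf are not the same type, or Yusuf is a knave" must be true — and it is.

Knights: Clio, Noah, Caleb, and Eli. Knaves: Yusuf, Omar, Rhea, and Nadia.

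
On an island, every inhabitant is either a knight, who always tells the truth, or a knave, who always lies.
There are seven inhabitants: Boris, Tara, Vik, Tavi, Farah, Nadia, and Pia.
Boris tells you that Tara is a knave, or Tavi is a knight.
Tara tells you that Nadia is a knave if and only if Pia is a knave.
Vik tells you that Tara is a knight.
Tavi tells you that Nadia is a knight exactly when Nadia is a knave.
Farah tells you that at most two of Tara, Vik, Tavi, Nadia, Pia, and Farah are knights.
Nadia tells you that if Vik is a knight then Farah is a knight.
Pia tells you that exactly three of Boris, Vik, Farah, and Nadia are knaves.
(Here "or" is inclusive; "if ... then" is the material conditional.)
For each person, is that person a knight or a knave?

Boris is a knight, so "Tara is a knave, or Tavi is a knight" must be true — and it is.
As a knave, Tara's statement "Nadia is a knave if and only if Pia is a knave" should be False; it is.
Since Vik is a knave, "Tara is a knight" needs to be False, which holds.
Tavi (knave): "Nadia is a knight exactly when Nadia is a knave" — False. ✓
Farah (knight): "at most two of Tara, Vik, Tavi, Nadia, Pia, and Farah are knights" — true. ✓
As a knight, Nadia's statement "if Vik is a knight then Farah is a knight" should be true; it is.
Pia is a knave, and the claim "exactly three of Boris, Vik, Farah, and Nadia are knaves" is indeed False.

Boris is a knight, Tara is a knave, Vik is a knave, Tavi is a knave, Farah is a knight, Nadia is a knight, and Pia is a knave.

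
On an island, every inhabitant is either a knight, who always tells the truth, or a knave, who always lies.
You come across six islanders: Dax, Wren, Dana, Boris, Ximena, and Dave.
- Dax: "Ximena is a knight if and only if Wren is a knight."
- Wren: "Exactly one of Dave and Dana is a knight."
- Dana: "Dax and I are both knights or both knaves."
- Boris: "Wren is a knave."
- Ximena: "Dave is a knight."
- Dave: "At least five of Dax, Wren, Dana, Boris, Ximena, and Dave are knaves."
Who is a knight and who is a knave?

Dax is a knight, Wren is a knave, Dana is a knave, Boris is a knight, Ximena is a knave, and Dave is a knave.

Since Dax is a knight, "Ximena is a knight if and only if Wren is a knight" needs to be true, which holds.
As a knave, Wren's statement "exactly one of Dave and Dana is a knight" should be false; it is.
Dana is a knave, and the claim "Dax and I are both knights or both knaves" is indeed false.
As a knight, Boris's statement "Wren is a knave" should be true; it is.
Ximena is a knave, and the claim "Dave is a knight" is indeed false.
Dave is a knave, so "at least five of Dax, Wren, Dana, Boris, Ximena, and Dave are knaves" must be false — and it is.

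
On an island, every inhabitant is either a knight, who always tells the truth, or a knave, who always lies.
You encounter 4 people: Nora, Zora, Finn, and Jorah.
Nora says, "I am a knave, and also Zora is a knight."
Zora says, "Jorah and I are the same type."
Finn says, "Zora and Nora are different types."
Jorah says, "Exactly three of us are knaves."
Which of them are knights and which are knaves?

Knights: Jorah. Knaves: Nora, Zora, and Finn.

Nora is a knave, and the claim "I am a knave, and also Zora is a knight" is indeed False.
Zora is a knave, and the claim "Jorah and I are the same type" is indeed False.
Finn (knave): "Zora and Nora are different types" — False. ✓
Jorah is a knight; "exactly three of us are knaves" is True, as required.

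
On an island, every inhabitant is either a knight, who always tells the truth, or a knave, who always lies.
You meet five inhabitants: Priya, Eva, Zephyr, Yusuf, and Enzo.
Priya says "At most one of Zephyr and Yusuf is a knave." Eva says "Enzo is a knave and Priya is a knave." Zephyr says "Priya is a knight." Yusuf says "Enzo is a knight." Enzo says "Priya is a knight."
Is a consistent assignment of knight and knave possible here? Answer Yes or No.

Yes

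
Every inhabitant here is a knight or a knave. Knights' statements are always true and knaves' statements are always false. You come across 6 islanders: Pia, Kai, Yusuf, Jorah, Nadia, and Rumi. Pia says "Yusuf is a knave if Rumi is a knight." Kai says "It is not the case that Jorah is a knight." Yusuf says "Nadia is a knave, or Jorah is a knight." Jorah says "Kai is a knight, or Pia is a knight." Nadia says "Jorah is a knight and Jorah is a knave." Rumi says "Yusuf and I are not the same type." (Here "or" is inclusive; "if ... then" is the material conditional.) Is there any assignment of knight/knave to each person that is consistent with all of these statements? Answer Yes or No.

No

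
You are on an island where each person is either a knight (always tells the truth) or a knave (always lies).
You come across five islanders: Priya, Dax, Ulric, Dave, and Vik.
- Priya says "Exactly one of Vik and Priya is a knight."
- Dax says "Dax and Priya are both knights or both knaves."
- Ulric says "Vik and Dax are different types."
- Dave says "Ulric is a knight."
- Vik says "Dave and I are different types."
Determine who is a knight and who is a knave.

Priya is a knight, Dax is a knave, Ulric is a knave, Dave is a knave, and Vik is a knave.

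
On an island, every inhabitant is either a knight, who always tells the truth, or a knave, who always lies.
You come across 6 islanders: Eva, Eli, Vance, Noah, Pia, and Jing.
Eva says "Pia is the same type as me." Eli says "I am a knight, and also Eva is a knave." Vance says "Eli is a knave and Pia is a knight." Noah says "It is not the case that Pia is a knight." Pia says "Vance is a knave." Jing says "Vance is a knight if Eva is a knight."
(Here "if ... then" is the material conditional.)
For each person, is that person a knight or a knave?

Eva is a knave, Eli is a knight, Vance is a knave, Noah is a knave, Pia is a knight, and Jing is a knight.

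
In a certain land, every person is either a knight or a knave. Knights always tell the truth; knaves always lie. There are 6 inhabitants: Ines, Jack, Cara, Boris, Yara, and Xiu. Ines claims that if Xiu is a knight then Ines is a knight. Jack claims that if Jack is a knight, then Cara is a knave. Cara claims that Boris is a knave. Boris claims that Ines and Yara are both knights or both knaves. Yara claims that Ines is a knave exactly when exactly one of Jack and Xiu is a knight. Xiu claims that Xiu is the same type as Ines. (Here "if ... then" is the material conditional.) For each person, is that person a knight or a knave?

Ines is a knight, Jack is a knight, Cara is a knave, Boris is a knight, Yara is a knight, and Xiu is a knight.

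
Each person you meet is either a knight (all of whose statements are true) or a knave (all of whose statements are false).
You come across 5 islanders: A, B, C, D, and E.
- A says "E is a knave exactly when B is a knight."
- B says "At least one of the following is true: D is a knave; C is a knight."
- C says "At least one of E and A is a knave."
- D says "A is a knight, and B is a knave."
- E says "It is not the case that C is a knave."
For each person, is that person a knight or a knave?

Suppose A is a knight. Then A's statement "E is a knave exactly when B is a knight" would have to be true. Checking the 16 ways to assign the others, none is consistent with every speaker.
(For instance, with B=knight, C=knight, D=knave, E=knight, A's claim "E is a knave exactly when B is a knight" comes out false where it would need to be true.)
So A must be a knave, making "E is a knave exactly when B is a knight" false. Taking A=knave, B=knight, C=knight, D=knave, E=knight, each remaining statement checks out:
  B (knight): "at least one of the following is true: D is a knave; C is a knight" — true. ✓
  C (knight): "at least one of E and A is a knave" — true. ✓
  D (knave): "A is a knight, and B is a knave" — false. ✓
  E (knight): "it is not the case that C is a knave" — true. ✓
This is the unique consistent assignment.

A is a knave, B is a knight, C is a knight, D is a knave, and E is a knight.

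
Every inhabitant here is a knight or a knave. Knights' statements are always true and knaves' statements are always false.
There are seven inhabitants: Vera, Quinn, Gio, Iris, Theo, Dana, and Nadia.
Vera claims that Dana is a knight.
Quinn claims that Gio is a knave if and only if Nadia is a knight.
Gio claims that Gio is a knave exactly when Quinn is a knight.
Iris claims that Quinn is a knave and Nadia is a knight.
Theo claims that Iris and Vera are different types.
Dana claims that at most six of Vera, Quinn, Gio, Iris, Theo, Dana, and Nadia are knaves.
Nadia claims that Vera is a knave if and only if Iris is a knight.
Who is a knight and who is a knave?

Vera is a knave, Quinn is a knave, Gio is a knave, Iris is a knave, Theo is a knave, Dana is a knave, and Nadia is a knave.

Vera is a knave, and the claim "Dana is a knight" is indeed False.
Quinn (knave): "Gio is a knave if and only if Nadia is a knight" — False. ✓
Gio (knave): "Gio is a knave exactly when Quinn is a knight" — False. ✓
Iris (knave): "Quinn is a knave and Nadia is a knight" — False. ✓
Theo is a knave, so "Iris and Vera are different types" must be False — and it is.
As a knave, Dana's statement "at most six of Vera, Quinn, Gio, Iris, Theo, Dana, and Nadia are knaves" should be False; it is.
As a knave, Nadia's statement "Vera is a knave if and only if Iris is a knight" should be False; it is.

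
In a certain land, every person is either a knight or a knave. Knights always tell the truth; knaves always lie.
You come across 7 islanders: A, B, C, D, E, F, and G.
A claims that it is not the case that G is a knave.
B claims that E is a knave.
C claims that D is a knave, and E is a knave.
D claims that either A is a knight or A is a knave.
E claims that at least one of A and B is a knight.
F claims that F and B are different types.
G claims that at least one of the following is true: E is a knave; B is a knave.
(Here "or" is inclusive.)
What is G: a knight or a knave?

G is a knight.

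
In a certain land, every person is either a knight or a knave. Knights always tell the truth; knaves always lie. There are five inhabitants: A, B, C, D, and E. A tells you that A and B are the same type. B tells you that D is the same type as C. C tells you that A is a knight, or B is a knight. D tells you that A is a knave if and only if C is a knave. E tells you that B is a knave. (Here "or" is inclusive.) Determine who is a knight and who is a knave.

Since A is a knight, "A and B are the same type" needs to be true, which holds.
B (knight): "D is the same type as C" — true. ✓
C is a knight; "A is a knight, or B is a knight" is true, as required.
D is a knight; "A is a knave if and only if C is a knave" is true, as required.
Since E is a knave, "B is a knave" needs to be false, which holds.

A is a knight, B is a knight, C is a knight, D is a knight, and E is a knave.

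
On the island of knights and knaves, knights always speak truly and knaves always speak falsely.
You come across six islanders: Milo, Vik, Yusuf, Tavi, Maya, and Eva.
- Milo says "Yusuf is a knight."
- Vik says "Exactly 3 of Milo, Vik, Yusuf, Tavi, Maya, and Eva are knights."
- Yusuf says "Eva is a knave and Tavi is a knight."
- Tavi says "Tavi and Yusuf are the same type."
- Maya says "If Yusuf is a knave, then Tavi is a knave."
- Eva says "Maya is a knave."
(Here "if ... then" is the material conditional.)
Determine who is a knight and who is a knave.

Milo is a knight, Vik is a knave, Yusuf is a knight, Tavi is a knight, Maya is a knight, and Eva is a knave.

Milo (knight): "Yusuf is a knight" — true. ✓
Vik is a knave, so "exactly 3 of Milo, Vik, Yusuf, Tavi, Maya, and Eva are knights" must be false — and it is.
Since Yusuf is a knight, "Eva is a knave and Tavi is a knight" needs to be true, which holds.
Tavi is a knight; "Tavi and Yusuf are the same type" is true, as required.
Maya is a knight; "if Yusuf is a knave, then Tavi is a knave" is true, as required.
Eva (knave): "Maya is a knave" — false. ✓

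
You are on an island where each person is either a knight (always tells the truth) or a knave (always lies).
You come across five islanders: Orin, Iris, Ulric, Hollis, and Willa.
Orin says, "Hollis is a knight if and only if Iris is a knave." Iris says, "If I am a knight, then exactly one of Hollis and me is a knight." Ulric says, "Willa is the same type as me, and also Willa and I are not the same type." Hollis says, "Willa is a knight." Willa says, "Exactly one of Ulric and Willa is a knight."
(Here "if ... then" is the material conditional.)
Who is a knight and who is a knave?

Knights: Orin and Iris. Knaves: Ulric, Hollis, and Willa.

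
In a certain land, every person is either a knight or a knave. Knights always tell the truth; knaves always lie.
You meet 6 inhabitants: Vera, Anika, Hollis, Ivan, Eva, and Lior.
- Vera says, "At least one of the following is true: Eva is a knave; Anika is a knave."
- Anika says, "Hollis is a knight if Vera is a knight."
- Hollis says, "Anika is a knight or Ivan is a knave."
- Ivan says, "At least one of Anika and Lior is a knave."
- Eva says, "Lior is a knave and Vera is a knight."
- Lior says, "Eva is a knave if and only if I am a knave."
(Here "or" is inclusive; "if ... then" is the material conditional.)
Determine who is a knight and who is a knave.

Vera is a knight; "at least one of the following is true: Eva is a knave; Anika is a knave" is true, as required.
Since Anika is a knave, "Hollis is a knight if Vera is a knight" needs to be False, which holds.
Hollis (knave): "Anika is a knight or Ivan is a knave" — False. ✓
Ivan is a knight, so "at least one of Anika and Lior is a knave" must be true — and it is.
Eva is a knight, so "Lior is a knave and Vera is a knight" must be true — and it is.
Lior is a knave; "Eva is a knave if and only if I am a knave" is False, as required.

Knights: Vera, Ivan, and Eva. Knaves: Anika, Hollis, and Lior.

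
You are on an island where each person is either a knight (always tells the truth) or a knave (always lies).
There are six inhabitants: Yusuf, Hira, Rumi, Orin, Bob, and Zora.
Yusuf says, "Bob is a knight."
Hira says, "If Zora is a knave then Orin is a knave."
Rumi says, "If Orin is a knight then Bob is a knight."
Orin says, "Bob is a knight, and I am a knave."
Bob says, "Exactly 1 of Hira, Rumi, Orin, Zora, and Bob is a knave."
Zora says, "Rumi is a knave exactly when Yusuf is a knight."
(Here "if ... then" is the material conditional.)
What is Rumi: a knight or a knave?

Rumi is a knight.

Consistent assignments: {Yusuf=knave, Hira=knight, Rumi=knight, Orin=knave, Bob=knave, Zora=knight}
In every consistent assignment, Rumi is a knight.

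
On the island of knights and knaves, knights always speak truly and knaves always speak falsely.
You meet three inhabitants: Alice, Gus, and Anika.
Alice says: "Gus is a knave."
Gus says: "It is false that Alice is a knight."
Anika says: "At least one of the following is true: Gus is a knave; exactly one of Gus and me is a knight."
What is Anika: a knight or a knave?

Anika is a knight.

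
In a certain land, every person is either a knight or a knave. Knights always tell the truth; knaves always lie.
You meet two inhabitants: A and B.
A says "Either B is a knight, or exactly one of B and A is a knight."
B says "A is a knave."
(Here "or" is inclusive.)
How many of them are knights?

1

The unique consistent assignment is A=knight, B=knave.
That has 1 knight.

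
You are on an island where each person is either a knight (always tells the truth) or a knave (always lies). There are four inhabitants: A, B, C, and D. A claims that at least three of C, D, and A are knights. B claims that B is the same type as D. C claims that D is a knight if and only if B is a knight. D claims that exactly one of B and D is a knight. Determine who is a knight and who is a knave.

Knights: D. Knaves: A, B, and C.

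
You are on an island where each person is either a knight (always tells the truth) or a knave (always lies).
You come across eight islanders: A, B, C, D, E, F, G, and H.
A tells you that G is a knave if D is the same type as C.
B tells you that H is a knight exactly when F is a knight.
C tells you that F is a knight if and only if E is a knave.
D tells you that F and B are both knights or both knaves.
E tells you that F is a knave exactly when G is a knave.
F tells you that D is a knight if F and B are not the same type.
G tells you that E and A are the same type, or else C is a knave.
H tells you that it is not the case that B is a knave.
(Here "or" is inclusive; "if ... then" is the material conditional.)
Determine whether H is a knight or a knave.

H is a knight.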